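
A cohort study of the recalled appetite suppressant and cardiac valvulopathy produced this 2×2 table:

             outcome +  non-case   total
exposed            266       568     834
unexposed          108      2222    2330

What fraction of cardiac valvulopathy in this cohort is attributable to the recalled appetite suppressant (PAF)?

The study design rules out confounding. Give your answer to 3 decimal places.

PAF ≈ 0.608

p₁ = P(outcome | exposed) = 266/834 = 0.31894
p₀ = P(outcome | unexposed) = 108/2330 = 0.046352
Exposure prevalence π = 834/3164 = 0.26359; overall risk P(Y=1) = 0.1182.
Under exogeneity, PAF = [P(Y=1) − p₀]/P(Y=1).
PAF = (0.1182 − 0.046352) / 0.1182 ≈ 0.6079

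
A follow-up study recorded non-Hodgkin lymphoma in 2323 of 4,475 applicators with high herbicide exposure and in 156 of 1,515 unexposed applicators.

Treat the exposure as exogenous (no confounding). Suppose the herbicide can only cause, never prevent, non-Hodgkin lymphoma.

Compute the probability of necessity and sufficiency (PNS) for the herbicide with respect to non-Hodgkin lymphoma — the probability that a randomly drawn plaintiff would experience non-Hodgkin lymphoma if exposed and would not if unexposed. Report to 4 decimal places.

p₁ = P(outcome | exposed) = 2323/4475 = 0.51911
p₀ = P(outcome | unexposed) = 156/1515 = 0.10297
Under exogeneity and monotonicity, PNS = p₁ − p₀.
PNS = 0.51911 − 0.10297 = 0.41614

PNS ≈ 0.4161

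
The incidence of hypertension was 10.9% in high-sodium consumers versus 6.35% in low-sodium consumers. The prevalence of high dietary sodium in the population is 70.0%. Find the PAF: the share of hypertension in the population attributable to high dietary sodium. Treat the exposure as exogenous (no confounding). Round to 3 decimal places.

p₁ = 0.109, p₀ = 0.0635.
Overall risk P(Y=1) = π·p₁ + (1−π)·p₀ = 0.7×0.109 + 0.3×0.0635 = 0.09535.
Under exogeneity, PAF = [P(Y=1) − p₀] / P(Y=1).
PAF = (0.09535 − 0.0635) / 0.09535 ≈ 0.3340

PAF ≈ 0.334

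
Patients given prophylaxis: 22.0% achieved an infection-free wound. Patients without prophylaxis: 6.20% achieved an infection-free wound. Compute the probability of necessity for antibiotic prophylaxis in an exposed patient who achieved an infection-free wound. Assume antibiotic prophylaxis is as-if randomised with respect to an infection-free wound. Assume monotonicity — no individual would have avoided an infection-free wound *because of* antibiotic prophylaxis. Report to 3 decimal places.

PN ≈ 0.718

p₁ = 0.22, p₀ = 0.062.
Under exogeneity and monotonicity, PN = (p₁ − p₀) / p₁.
PN = (0.22 − 0.062) / 0.22 = 0.158 / 0.22 ≈ 0.7182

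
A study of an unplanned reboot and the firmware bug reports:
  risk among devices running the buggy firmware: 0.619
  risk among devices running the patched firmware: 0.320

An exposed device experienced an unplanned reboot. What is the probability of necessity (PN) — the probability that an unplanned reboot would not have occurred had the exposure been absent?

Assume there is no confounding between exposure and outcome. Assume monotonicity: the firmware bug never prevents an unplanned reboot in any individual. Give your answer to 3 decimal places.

Let p₁ = 0.619, p₀ = 0.32.
Under exogeneity and monotonicity, PN = (p₁ − p₀) / p₁.
PN = (0.619 − 0.32) / 0.619 = 0.299 / 0.619 ≈ 0.4830

PN ≈ 0.483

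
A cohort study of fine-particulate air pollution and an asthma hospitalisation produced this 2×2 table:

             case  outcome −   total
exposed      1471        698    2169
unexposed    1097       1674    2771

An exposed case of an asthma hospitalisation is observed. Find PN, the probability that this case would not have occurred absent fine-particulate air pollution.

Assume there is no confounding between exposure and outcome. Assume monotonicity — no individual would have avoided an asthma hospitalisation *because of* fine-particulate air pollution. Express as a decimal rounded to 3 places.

PN ≈ 0.416

p₁ = P(outcome | exposed) = 1471/2169 = 0.67819
p₀ = P(outcome | unexposed) = 1097/2771 = 0.39589
Under exogeneity and monotonicity, PN = (p₁ − p₀)/p₁.
PN = (0.67819 − 0.39589) / 0.67819 ≈ 0.4163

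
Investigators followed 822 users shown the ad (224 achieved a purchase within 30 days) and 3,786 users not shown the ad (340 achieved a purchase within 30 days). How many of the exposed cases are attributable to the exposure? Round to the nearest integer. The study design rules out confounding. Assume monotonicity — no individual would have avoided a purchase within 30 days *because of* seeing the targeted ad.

about 150 cases

p₁ = P(outcome | exposed) = 224/822 = 0.27251
p₀ = P(outcome | unexposed) = 340/3786 = 0.089805
PN = (p₁ − p₀)/p₁ = (0.27251 − 0.089805) / 0.27251 ≈ 0.67045.
Attributable cases ≈ PN × (exposed cases) = 0.67045 × 224 ≈ 150.18.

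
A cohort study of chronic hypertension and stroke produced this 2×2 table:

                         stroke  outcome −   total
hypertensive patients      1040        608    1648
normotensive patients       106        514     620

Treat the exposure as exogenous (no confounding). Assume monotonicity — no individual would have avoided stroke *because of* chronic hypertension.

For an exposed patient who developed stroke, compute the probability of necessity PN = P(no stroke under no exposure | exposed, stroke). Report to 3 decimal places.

p₁ = P(outcome | exposed) = 1040/1648 = 0.63107
p₀ = P(outcome | unexposed) = 106/620 = 0.17097
Under exogeneity and monotonicity, PN = (p₁ − p₀) / p₁.
PN = (0.63107 − 0.17097) / 0.63107 = 0.4601 / 0.63107 ≈ 0.7291

PN ≈ 0.729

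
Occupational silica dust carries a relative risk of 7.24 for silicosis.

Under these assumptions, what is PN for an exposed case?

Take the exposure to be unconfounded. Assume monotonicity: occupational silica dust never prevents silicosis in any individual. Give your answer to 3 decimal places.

Under exogeneity and monotonicity, PN = (RR − 1) / RR = 1 − 1/RR.
PN = (7.24 − 1) / 7.24 = 6.24 / 7.24 ≈ 0.8619

PN ≈ 0.862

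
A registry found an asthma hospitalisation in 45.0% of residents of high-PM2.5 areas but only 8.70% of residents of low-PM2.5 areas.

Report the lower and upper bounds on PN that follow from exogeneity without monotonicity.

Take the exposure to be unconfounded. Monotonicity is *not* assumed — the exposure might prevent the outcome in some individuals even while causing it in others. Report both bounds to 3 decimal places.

p₁ = 0.45, p₀ = 0.087.
Under exogeneity alone the bounds on PN are max{0,(p₁−p₀)/p₁} ≤ PN ≤ min{1,(1−p₀)/p₁}.
  lower = (p₁ − p₀)/p₁ = 0.363 / 0.45 ≈ 0.8067
  upper = min{1, (1 − p₀)/p₁} = 0.913 / 0.45 ≈ 2.0289 → capped at 1

0.807 ≤ PN ≤ 1.000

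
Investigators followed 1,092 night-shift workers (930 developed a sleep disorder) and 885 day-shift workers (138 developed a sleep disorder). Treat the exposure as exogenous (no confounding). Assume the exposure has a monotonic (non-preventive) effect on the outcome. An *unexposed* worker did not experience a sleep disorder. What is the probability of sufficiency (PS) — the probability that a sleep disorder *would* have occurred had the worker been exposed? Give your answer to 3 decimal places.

p₁ = P(outcome | exposed) = 930/1092 = 0.85165
p₀ = P(outcome | unexposed) = 138/885 = 0.15593
Under exogeneity and monotonicity, PS = (p₁ − p₀) / (1 − p₀).
PS = (0.85165 − 0.15593) / (1 − 0.15593) = 0.69572 / 0.84407 ≈ 0.8242

PS ≈ 0.824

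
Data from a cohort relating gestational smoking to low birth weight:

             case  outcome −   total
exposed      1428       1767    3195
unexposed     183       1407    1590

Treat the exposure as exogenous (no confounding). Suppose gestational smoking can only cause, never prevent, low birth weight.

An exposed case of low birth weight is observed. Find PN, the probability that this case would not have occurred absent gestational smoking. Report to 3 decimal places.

p₁ = P(outcome | exposed) = 1428/3195 = 0.44695
p₀ = P(outcome | unexposed) = 183/1590 = 0.11509
Under exogeneity and monotonicity, PN = (p₁ − p₀) / p₁.
PN = (0.44695 − 0.11509) / 0.44695 = 0.33185 / 0.44695 ≈ 0.7425

PN ≈ 0.742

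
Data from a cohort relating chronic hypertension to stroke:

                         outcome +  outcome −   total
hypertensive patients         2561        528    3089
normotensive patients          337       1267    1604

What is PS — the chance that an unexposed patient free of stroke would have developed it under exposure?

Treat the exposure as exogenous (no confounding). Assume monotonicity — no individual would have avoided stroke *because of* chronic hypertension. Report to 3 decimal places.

p₁ = P(outcome | exposed) = 2561/3089 = 0.82907
p₀ = P(outcome | unexposed) = 337/1604 = 0.2101
Under exogeneity and monotonicity, PS = (p₁ − p₀)/(1 − p₀).
PS = (0.82907 − 0.2101) / 0.7899 ≈ 0.7836

PS ≈ 0.784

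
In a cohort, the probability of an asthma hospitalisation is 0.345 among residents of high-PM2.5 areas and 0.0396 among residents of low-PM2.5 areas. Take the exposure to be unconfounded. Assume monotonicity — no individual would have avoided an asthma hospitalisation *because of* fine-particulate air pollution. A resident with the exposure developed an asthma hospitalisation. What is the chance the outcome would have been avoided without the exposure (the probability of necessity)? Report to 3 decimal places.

PN ≈ 0.885

Let p₁ = 0.345, p₀ = 0.0396.
Under exogeneity and monotonicity, PN = (p₁ − p₀) / p₁.
PN = (0.345 − 0.0396) / 0.345 = 0.3054 / 0.345 ≈ 0.8852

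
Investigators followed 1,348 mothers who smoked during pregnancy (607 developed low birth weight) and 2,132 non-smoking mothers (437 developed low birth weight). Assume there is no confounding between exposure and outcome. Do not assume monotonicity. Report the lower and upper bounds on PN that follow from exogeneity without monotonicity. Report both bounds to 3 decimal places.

0.545 ≤ PN ≤ 1.000

p₁ = P(outcome | exposed) = 607/1348 = 0.4503
p₀ = P(outcome | unexposed) = 437/2132 = 0.20497
Under exogeneity alone the bounds on PN are max{0,(p₁−p₀)/p₁} ≤ PN ≤ min{1,(1−p₀)/p₁}.
  lower = (p₁ − p₀)/p₁ = 0.24532 / 0.4503 ≈ 0.5448
  upper = min{1, (1 − p₀)/p₁} = 0.79503 / 0.4503 ≈ 1.7656 → capped at 1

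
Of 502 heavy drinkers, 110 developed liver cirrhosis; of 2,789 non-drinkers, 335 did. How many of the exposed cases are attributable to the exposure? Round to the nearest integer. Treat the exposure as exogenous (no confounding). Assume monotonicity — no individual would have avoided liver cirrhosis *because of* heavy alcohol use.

about 50 cases

p₁ = P(outcome | exposed) = 110/502 = 0.21912
p₀ = P(outcome | unexposed) = 335/2789 = 0.12011
PN = (p₁ − p₀)/p₁ = (0.21912 − 0.12011) / 0.21912 ≈ 0.45184.
Attributable cases ≈ PN × (exposed cases) = 0.45184 × 110 ≈ 49.70.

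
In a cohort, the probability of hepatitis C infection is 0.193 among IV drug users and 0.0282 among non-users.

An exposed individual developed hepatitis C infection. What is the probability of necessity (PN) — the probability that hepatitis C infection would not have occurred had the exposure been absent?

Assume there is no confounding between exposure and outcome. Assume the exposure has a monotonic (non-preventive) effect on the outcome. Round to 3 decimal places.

Let p₁ = 0.193, p₀ = 0.0282.
Under exogeneity and monotonicity, PN = (p₁ − p₀) / p₁.
PN = (0.193 − 0.0282) / 0.193 = 0.1648 / 0.193 ≈ 0.8539

PN ≈ 0.854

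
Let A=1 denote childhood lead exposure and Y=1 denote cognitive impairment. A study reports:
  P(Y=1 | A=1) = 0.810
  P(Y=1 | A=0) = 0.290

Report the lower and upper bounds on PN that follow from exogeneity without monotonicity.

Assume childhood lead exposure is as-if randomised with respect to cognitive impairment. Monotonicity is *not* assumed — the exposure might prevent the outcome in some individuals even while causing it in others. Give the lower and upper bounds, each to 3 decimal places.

0.642 ≤ PN ≤ 0.877

Let p₁ = 0.81, p₀ = 0.29.
Under exogeneity alone the bounds on PN are max{0,(p₁−p₀)/p₁} ≤ PN ≤ min{1,(1−p₀)/p₁}.
  lower = (p₁ − p₀)/p₁ = 0.52 / 0.81 ≈ 0.6420
  upper = min{1, (1 − p₀)/p₁} = 0.71 / 0.81 ≈ 0.8765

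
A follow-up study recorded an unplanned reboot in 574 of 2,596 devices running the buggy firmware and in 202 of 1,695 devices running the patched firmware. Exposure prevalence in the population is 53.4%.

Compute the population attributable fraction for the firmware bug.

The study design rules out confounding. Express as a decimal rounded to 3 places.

p₁ = P(outcome | exposed) = 574/2596 = 0.22111
p₀ = P(outcome | unexposed) = 202/1695 = 0.11917
Overall risk P(Y=1) = π·p₁ + (1−π)·p₀ = 0.534×0.22111 + 0.466×0.11917 = 0.17361.
Under exogeneity, PAF = [P(Y=1) − p₀] / P(Y=1).
PAF = (0.17361 − 0.11917) / 0.17361 ≈ 0.3135

PAF ≈ 0.314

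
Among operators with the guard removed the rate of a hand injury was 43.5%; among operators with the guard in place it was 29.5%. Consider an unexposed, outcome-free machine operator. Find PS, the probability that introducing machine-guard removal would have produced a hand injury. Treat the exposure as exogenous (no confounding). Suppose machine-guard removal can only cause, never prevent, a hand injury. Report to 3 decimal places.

p₁ = 0.435, p₀ = 0.295.
Under exogeneity and monotonicity, PS = (p₁ − p₀) / (1 − p₀).
PS = (0.435 − 0.295) / (1 − 0.295) = 0.14 / 0.705 ≈ 0.1986

PS ≈ 0.199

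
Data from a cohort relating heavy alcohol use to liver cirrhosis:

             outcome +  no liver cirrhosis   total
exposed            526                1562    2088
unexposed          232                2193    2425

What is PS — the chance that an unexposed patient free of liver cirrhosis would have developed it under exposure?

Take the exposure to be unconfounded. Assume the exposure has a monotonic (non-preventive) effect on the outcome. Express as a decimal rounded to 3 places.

PS ≈ 0.173

p₁ = P(outcome | exposed) = 526/2088 = 0.25192
p₀ = P(outcome | unexposed) = 232/2425 = 0.09567
Under exogeneity and monotonicity, PS = (p₁ − p₀) / (1 − p₀).
PS = (0.25192 − 0.09567) / (1 − 0.09567) = 0.15625 / 0.90433 ≈ 0.1728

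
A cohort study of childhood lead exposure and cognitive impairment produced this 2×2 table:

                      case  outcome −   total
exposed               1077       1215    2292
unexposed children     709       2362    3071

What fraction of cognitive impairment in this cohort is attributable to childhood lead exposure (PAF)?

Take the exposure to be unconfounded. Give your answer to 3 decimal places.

p₁ = P(outcome | exposed) = 1077/2292 = 0.4699
p₀ = P(outcome | unexposed) = 709/3071 = 0.23087
Exposure prevalence π = 2292/5363 = 0.42737; overall risk P(Y=1) = 0.33302.
Under exogeneity, PAF = [P(Y=1) − p₀]/P(Y=1).
PAF = (0.33302 − 0.23087) / 0.33302 ≈ 0.3067

PAF ≈ 0.307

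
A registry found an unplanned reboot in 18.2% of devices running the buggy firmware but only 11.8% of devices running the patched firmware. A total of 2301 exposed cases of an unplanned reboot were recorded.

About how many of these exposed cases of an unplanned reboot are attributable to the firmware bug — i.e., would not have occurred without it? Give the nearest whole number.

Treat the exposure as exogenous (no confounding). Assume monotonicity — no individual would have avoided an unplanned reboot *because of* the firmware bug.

about 809 cases

p₁ = 0.182, p₀ = 0.118.
PN = (p₁ − p₀)/p₁ = (0.182 − 0.118) / 0.182 ≈ 0.35165.
Attributable cases ≈ PN × (exposed cases) = 0.35165 × 2301 ≈ 809.14.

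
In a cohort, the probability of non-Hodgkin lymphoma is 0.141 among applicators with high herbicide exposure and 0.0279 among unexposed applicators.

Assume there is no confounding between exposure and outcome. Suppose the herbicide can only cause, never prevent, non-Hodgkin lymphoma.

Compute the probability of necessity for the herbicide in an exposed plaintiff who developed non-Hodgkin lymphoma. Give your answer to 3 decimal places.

PN ≈ 0.802

Let p₁ = 0.141, p₀ = 0.0279.
Under exogeneity and monotonicity, PN = (p₁ − p₀) / p₁.
PN = (0.141 − 0.0279) / 0.141 = 0.1131 / 0.141 ≈ 0.8021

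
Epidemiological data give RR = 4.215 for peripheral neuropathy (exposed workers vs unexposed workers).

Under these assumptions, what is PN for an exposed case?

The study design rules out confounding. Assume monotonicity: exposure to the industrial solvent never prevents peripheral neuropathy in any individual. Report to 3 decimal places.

Under exogeneity and monotonicity, PN = (RR − 1) / RR = 1 − 1/RR.
PN = (4.215 − 1) / 4.215 = 3.215 / 4.215 ≈ 0.7628

PN ≈ 0.763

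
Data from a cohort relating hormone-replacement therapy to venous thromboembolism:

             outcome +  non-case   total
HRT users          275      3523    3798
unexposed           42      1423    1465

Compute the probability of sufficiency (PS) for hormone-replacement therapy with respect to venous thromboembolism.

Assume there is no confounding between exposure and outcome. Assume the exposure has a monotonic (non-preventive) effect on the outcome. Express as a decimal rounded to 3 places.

PS ≈ 0.045

p₁ = P(outcome | exposed) = 275/3798 = 0.072407
p₀ = P(outcome | unexposed) = 42/1465 = 0.028669
Under exogeneity and monotonicity, PS = (p₁ − p₀)/(1 − p₀).
PS = (0.072407 − 0.028669) / 0.97133 ≈ 0.0450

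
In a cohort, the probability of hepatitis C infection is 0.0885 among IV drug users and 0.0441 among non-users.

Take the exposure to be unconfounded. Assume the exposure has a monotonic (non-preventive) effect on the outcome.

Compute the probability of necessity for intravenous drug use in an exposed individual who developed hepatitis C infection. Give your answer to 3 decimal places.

PN ≈ 0.502

Let p₁ = 0.0885, p₀ = 0.0441.
Under exogeneity and monotonicity, PN = (p₁ − p₀) / p₁.
PN = (0.0885 − 0.0441) / 0.0885 = 0.0444 / 0.0885 ≈ 0.5017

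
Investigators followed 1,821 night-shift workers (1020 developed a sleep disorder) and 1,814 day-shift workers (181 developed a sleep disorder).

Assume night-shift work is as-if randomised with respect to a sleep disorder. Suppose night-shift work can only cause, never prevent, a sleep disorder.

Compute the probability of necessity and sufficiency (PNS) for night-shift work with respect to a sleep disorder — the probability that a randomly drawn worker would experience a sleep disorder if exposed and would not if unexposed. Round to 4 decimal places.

PNS ≈ 0.4604

p₁ = P(outcome | exposed) = 1020/1821 = 0.56013
p₀ = P(outcome | unexposed) = 181/1814 = 0.099779
Under exogeneity and monotonicity, PNS = p₁ − p₀.
PNS = 0.56013 − 0.099779 = 0.46035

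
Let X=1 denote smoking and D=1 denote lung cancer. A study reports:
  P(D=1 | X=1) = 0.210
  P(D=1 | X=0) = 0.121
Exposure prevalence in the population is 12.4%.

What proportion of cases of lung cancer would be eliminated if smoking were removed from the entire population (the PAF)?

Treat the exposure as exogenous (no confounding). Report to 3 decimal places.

PAF ≈ 0.084

Let p₁ = 0.21, p₀ = 0.121.
Overall risk P(Y=1) = π·p₁ + (1−π)·p₀ = 0.124×0.21 + 0.876×0.121 = 0.13204.
Under exogeneity, PAF = [P(Y=1) − p₀] / P(Y=1).
PAF = (0.13204 − 0.121) / 0.13204 ≈ 0.0836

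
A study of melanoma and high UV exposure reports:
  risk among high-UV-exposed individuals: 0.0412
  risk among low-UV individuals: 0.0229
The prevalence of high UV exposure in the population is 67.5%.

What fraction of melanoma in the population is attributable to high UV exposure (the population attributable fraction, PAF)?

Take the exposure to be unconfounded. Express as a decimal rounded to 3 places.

PAF ≈ 0.350

Let p₁ = 0.0412, p₀ = 0.0229.
Overall risk P(Y=1) = π·p₁ + (1−π)·p₀ = 0.675×0.0412 + 0.325×0.0229 = 0.035252.
Under exogeneity, PAF = [P(Y=1) − p₀] / P(Y=1).
PAF = (0.035252 − 0.0229) / 0.035252 ≈ 0.3504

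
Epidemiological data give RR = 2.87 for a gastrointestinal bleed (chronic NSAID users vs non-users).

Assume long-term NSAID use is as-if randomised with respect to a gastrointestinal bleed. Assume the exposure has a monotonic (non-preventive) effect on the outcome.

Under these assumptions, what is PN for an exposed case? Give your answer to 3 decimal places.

PN ≈ 0.652

Under exogeneity and monotonicity, PN = (RR − 1) / RR = 1 − 1/RR.
PN = (2.87 − 1) / 2.87 = 1.87 / 2.87 ≈ 0.6516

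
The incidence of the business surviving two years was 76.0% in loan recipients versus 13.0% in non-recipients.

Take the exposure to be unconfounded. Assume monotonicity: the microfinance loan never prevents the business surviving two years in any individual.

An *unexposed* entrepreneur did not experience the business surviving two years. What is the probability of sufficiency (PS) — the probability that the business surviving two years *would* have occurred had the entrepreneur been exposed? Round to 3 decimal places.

PS ≈ 0.724

p₁ = 0.76, p₀ = 0.13.
Under exogeneity and monotonicity, PS = (p₁ − p₀) / (1 − p₀).
PS = (0.76 − 0.13) / (1 − 0.13) = 0.63 / 0.87 ≈ 0.7241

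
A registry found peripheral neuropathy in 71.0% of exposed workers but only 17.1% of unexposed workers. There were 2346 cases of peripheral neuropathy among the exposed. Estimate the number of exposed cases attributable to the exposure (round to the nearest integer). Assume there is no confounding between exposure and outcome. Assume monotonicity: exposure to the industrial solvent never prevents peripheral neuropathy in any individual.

about 1781 cases

p₁ = 0.71, p₀ = 0.171.
PN = (p₁ − p₀)/p₁ = (0.71 − 0.171) / 0.71 ≈ 0.75915.
Attributable cases ≈ PN × (exposed cases) = 0.75915 × 2346 ≈ 1780.98.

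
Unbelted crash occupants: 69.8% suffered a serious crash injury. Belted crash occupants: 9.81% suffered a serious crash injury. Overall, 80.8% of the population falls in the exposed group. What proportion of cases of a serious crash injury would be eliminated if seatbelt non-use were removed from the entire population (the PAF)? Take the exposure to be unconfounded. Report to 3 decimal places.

p₁ = 0.698, p₀ = 0.0981.
Overall risk P(Y=1) = π·p₁ + (1−π)·p₀ = 0.808×0.698 + 0.192×0.0981 = 0.58282.
Under exogeneity, PAF = [P(Y=1) − p₀] / P(Y=1).
PAF = (0.58282 − 0.0981) / 0.58282 ≈ 0.8317

PAF ≈ 0.832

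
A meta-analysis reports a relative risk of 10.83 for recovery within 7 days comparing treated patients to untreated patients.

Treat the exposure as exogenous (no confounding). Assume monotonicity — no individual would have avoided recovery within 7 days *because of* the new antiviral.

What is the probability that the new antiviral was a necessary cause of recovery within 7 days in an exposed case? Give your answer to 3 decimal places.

Under exogeneity and monotonicity, PN = (RR − 1) / RR = 1 − 1/RR.
PN = (10.83 − 1) / 10.83 = 9.83 / 10.83 ≈ 0.9077

PN ≈ 0.908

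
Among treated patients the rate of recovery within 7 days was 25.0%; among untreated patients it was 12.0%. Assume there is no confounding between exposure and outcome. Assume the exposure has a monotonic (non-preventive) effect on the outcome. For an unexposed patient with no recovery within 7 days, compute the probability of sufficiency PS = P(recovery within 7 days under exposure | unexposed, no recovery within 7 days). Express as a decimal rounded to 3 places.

PS ≈ 0.148

p₁ = 0.25, p₀ = 0.12.
Under exogeneity and monotonicity, PS = (p₁ − p₀) / (1 − p₀).
PS = (0.25 − 0.12) / (1 − 0.12) = 0.13 / 0.88 ≈ 0.1477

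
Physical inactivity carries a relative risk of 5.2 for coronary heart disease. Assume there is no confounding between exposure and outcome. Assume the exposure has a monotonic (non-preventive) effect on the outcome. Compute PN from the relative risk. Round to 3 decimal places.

PN ≈ 0.808

Under exogeneity and monotonicity, PN = (RR − 1) / RR = 1 − 1/RR.
PN = (5.2 − 1) / 5.2 = 4.2 / 5.2 ≈ 0.8077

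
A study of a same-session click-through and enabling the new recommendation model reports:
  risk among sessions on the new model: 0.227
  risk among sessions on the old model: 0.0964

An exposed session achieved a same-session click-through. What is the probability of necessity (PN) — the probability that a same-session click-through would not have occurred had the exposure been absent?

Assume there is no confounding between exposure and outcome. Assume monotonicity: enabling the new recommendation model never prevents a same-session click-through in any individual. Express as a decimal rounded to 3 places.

PN ≈ 0.575

Let p₁ = 0.227, p₀ = 0.0964.
Under exogeneity and monotonicity, PN = (p₁ − p₀) / p₁.
PN = (0.227 − 0.0964) / 0.227 = 0.1306 / 0.227 ≈ 0.5753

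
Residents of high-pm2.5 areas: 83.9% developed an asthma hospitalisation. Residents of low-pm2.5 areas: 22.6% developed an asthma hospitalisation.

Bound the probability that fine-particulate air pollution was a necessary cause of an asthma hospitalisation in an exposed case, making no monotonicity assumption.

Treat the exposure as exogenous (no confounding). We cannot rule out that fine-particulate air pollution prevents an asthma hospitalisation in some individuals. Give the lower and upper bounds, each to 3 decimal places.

0.731 ≤ PN ≤ 0.923

p₁ = 0.839, p₀ = 0.226.
Under exogeneity alone the bounds on PN are max{0,(p₁−p₀)/p₁} ≤ PN ≤ min{1,(1−p₀)/p₁}.
  lower = (p₁ − p₀)/p₁ = 0.613 / 0.839 ≈ 0.7306
  upper = min{1, (1 − p₀)/p₁} = 0.774 / 0.839 ≈ 0.9225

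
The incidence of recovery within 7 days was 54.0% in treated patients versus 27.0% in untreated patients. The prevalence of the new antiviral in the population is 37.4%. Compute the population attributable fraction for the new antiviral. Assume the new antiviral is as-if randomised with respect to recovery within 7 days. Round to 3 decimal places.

p₁ = 0.54, p₀ = 0.27.
Overall risk P(Y=1) = π·p₁ + (1−π)·p₀ = 0.374×0.54 + 0.626×0.27 = 0.37098.
Under exogeneity, PAF = [P(Y=1) − p₀] / P(Y=1).
PAF = (0.37098 − 0.27) / 0.37098 ≈ 0.2722

PAF ≈ 0.272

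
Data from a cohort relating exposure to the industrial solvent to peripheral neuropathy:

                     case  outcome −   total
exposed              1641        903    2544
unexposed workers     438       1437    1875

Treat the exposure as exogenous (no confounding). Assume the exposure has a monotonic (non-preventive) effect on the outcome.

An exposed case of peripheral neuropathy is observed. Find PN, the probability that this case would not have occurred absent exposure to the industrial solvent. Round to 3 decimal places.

PN ≈ 0.638

p₁ = P(outcome | exposed) = 1641/2544 = 0.64505
p₀ = P(outcome | unexposed) = 438/1875 = 0.2336
Under exogeneity and monotonicity, PN = (p₁ − p₀)/p₁.
PN = (0.64505 − 0.2336) / 0.64505 ≈ 0.6379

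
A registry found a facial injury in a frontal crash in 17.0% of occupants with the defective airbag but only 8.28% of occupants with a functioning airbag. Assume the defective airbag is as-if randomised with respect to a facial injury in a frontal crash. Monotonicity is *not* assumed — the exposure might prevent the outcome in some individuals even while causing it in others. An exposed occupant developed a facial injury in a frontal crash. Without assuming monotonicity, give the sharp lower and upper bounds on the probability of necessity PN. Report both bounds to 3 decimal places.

p₁ = 0.17, p₀ = 0.0828.
Under exogeneity alone the bounds on PN are max{0,(p₁−p₀)/p₁} ≤ PN ≤ min{1,(1−p₀)/p₁}.
  lower = (p₁ − p₀)/p₁ = 0.0872 / 0.17 ≈ 0.5129
  upper = min{1, (1 − p₀)/p₁} = 0.9172 / 0.17 ≈ 5.3953 → capped at 1

0.513 ≤ PN ≤ 1.000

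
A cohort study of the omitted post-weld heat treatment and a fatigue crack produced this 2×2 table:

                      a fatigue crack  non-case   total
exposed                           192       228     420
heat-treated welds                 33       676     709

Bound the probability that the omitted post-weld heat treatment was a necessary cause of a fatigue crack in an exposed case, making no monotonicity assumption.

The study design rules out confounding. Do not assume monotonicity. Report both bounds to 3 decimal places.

0.898 ≤ PN ≤ 1.000

p₁ = P(outcome | exposed) = 192/420 = 0.45714
p₀ = P(outcome | unexposed) = 33/709 = 0.046544
Under exogeneity alone the bounds on PN are max{0,(p₁−p₀)/p₁} ≤ PN ≤ min{1,(1−p₀)/p₁}.
  lower = (p₁ − p₀)/p₁ = 0.4106 / 0.45714 ≈ 0.8982
  upper = min{1, (1 − p₀)/p₁} = 0.95346 / 0.45714 ≈ 2.0857 → capped at 1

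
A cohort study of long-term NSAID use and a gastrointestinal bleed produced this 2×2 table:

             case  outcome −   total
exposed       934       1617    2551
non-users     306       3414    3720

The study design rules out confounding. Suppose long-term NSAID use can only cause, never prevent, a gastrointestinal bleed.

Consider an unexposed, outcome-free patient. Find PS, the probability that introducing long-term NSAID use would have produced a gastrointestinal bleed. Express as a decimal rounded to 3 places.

PS ≈ 0.309

p₁ = P(outcome | exposed) = 934/2551 = 0.36613
p₀ = P(outcome | unexposed) = 306/3720 = 0.082258
Under exogeneity and monotonicity, PS = (p₁ − p₀)/(1 − p₀).
PS = (0.36613 − 0.082258) / 0.91774 ≈ 0.3093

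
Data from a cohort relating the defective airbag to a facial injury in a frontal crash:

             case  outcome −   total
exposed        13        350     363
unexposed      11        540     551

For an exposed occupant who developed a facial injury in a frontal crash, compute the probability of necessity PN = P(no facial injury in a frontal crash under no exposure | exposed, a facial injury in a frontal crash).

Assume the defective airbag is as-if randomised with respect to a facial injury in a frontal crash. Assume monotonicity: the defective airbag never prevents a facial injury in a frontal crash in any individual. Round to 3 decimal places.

p₁ = P(outcome | exposed) = 13/363 = 0.035813
p₀ = P(outcome | unexposed) = 11/551 = 0.019964
Under exogeneity and monotonicity, PN = (p₁ − p₀)/p₁.
PN = (0.035813 − 0.019964) / 0.035813 ≈ 0.4426

PN ≈ 0.443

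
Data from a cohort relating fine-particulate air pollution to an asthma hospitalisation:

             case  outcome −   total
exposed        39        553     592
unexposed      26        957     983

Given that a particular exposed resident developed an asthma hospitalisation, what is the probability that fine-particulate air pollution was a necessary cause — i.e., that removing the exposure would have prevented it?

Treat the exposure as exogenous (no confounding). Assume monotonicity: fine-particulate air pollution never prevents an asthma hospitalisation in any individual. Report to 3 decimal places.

PN ≈ 0.599

p₁ = P(outcome | exposed) = 39/592 = 0.065878
p₀ = P(outcome | unexposed) = 26/983 = 0.02645
Under exogeneity and monotonicity, PN = (p₁ − p₀)/p₁.
PN = (0.065878 − 0.02645) / 0.065878 ≈ 0.5985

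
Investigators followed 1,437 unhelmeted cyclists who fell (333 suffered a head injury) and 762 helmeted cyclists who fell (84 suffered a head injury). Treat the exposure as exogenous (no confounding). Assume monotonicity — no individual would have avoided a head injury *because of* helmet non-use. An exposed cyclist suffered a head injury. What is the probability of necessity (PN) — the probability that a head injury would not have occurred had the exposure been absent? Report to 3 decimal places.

PN ≈ 0.524

p₁ = P(outcome | exposed) = 333/1437 = 0.23173
p₀ = P(outcome | unexposed) = 84/762 = 0.11024
Under exogeneity and monotonicity, PN = (p₁ − p₀) / p₁.
PN = (0.23173 − 0.11024) / 0.23173 = 0.1215 / 0.23173 ≈ 0.5243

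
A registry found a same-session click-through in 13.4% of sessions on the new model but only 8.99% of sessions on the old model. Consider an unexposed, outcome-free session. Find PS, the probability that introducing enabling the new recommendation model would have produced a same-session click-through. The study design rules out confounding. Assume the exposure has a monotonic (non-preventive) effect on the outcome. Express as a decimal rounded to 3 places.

p₁ = 0.134, p₀ = 0.0899.
Under exogeneity and monotonicity, PS = (p₁ − p₀) / (1 − p₀).
PS = (0.134 − 0.0899) / (1 − 0.0899) = 0.0441 / 0.9101 ≈ 0.0485

PS ≈ 0.048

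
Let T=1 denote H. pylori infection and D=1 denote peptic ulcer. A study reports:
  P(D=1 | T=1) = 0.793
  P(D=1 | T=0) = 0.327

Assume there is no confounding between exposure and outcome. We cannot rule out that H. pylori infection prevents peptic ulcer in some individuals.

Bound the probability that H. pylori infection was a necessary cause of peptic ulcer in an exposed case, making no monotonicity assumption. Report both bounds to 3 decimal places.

0.588 ≤ PN ≤ 0.849

Let p₁ = 0.793, p₀ = 0.327.
Under exogeneity alone the bounds on PN are max{0,(p₁−p₀)/p₁} ≤ PN ≤ min{1,(1−p₀)/p₁}.
  lower = (p₁ − p₀)/p₁ = 0.466 / 0.793 ≈ 0.5876
  upper = min{1, (1 − p₀)/p₁} = 0.673 / 0.793 ≈ 0.8487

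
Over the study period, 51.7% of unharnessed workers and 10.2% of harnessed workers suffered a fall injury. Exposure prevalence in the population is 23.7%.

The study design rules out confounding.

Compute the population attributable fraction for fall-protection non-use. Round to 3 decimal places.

p₁ = 0.517, p₀ = 0.102.
Overall risk P(Y=1) = π·p₁ + (1−π)·p₀ = 0.237×0.517 + 0.763×0.102 = 0.20036.
Under exogeneity, PAF = [P(Y=1) − p₀] / P(Y=1).
PAF = (0.20036 − 0.102) / 0.20036 ≈ 0.4909

PAF ≈ 0.491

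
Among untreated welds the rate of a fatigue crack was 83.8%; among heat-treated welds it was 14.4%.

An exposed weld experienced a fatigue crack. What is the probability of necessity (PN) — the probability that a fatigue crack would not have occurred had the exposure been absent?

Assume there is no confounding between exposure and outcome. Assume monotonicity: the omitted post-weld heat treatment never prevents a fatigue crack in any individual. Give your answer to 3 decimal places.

PN ≈ 0.828

p₁ = 0.838, p₀ = 0.144.
Under exogeneity and monotonicity, PN = (p₁ − p₀) / p₁.
PN = (0.838 − 0.144) / 0.838 = 0.694 / 0.838 ≈ 0.8282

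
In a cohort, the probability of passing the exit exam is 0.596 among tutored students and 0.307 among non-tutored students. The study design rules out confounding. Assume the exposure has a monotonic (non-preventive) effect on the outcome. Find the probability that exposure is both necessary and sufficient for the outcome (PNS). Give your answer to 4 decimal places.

Let p₁ = 0.596, p₀ = 0.307.
Under exogeneity and monotonicity, PNS = p₁ − p₀.
PNS = 0.596 − 0.307 = 0.289

PNS ≈ 0.2890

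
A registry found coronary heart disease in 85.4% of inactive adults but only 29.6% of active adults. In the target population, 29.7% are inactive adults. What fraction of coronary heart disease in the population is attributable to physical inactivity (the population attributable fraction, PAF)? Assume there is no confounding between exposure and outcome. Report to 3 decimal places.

PAF ≈ 0.359

p₁ = 0.854, p₀ = 0.296.
Overall risk P(Y=1) = π·p₁ + (1−π)·p₀ = 0.297×0.854 + 0.703×0.296 = 0.46173.
Under exogeneity, PAF = [P(Y=1) − p₀] / P(Y=1).
PAF = (0.46173 − 0.296) / 0.46173 ≈ 0.3589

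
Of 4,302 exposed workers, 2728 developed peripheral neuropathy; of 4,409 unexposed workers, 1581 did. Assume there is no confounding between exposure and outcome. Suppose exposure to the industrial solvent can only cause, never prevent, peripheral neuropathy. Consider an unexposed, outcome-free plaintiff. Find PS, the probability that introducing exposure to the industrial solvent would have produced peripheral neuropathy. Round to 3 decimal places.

PS ≈ 0.430

p₁ = P(outcome | exposed) = 2728/4302 = 0.63412
p₀ = P(outcome | unexposed) = 1581/4409 = 0.35858
Under exogeneity and monotonicity, PS = (p₁ − p₀) / (1 − p₀).
PS = (0.63412 − 0.35858) / (1 − 0.35858) = 0.27554 / 0.64142 ≈ 0.4296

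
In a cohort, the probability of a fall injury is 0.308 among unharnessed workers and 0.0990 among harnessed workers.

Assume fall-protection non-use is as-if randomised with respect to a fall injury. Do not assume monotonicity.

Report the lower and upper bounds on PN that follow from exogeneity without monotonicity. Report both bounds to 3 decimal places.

0.679 ≤ PN ≤ 1.000

Let p₁ = 0.308, p₀ = 0.099.
Under exogeneity alone the bounds on PN are max{0,(p₁−p₀)/p₁} ≤ PN ≤ min{1,(1−p₀)/p₁}.
  lower = (p₁ − p₀)/p₁ = 0.209 / 0.308 ≈ 0.6786
  upper = min{1, (1 − p₀)/p₁} = 0.901 / 0.308 ≈ 2.9253 → capped at 1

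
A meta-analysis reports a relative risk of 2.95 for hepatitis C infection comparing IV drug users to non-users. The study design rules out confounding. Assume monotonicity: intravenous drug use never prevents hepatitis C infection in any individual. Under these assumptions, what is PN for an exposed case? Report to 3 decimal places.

PN ≈ 0.661

Under exogeneity and monotonicity, PN = (RR − 1) / RR = 1 − 1/RR.
PN = (2.95 − 1) / 2.95 = 1.95 / 2.95 ≈ 0.6610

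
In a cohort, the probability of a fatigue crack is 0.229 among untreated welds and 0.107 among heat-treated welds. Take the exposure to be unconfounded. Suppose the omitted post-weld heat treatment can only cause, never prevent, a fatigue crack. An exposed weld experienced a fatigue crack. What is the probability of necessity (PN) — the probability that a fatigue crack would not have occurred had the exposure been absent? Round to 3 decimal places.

Let p₁ = 0.229, p₀ = 0.107.
Under exogeneity and monotonicity, PN = (p₁ − p₀) / p₁.
PN = (0.229 − 0.107) / 0.229 = 0.122 / 0.229 ≈ 0.5328

PN ≈ 0.533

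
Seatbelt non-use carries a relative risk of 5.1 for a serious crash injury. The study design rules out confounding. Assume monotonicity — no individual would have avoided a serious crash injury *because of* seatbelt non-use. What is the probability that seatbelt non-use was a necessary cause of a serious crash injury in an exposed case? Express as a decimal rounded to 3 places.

Under exogeneity and monotonicity, PN = (RR − 1) / RR = 1 − 1/RR.
PN = (5.1 − 1) / 5.1 = 4.1 / 5.1 ≈ 0.8039

PN ≈ 0.804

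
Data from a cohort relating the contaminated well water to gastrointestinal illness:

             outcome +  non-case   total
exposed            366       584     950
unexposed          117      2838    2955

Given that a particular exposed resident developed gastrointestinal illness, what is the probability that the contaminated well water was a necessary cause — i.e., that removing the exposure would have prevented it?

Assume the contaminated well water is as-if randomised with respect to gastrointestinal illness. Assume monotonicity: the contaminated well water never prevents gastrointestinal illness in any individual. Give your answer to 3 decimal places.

p₁ = P(outcome | exposed) = 366/950 = 0.38526
p₀ = P(outcome | unexposed) = 117/2955 = 0.039594
Under exogeneity and monotonicity, PN = (p₁ − p₀)/p₁.
PN = (0.38526 − 0.039594) / 0.38526 ≈ 0.8972

PN ≈ 0.897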